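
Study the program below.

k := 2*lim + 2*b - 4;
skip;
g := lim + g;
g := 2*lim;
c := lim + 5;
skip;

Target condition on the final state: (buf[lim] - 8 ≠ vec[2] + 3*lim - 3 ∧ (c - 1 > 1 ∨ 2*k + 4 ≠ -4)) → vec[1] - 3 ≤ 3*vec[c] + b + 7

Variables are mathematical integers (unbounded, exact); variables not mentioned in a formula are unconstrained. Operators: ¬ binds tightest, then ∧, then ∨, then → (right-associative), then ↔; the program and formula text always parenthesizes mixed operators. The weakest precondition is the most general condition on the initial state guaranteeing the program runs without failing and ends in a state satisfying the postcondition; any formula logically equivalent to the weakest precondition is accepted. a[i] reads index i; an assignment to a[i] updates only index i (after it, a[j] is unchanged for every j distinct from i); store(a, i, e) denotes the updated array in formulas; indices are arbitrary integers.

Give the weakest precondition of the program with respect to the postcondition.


Working backward. After the program, the postcondition (buf[lim] - 8 ≠ vec[2] + 3*lim - 3 ∧ (c - 1 > 1 ∨ 2*k + 4 ≠ -4)) → vec[1] - 3 ≤ 3*vec[c] + b + 7 must hold; in canonical form it is (buf[lim] ≠ vec[2] + 3*lim + 5 ∧ (c > 2 ∨ 2*k ≠ -8)) → vec[1] ≤ 3*vec[c] + b + 10.
Before skip: (buf[lim] ≠ vec[2] + 3*lim + 5 ∧ (c > 2 ∨ 2*k ≠ -8)) → vec[1] ≤ 3*vec[c] + b + 10
Before c := lim + 5: (buf[lim] ≠ vec[2] + 3*lim + 5 ∧ (lim > -3 ∨ 2*k ≠ -8)) → vec[1] ≤ 3*vec[lim + 5] + b + 10
Before g := 2*lim: (buf[lim] ≠ vec[2] + 3*lim + 5 ∧ (lim > -3 ∨ 2*k ≠ -8)) → vec[1] ≤ 3*vec[lim + 5] + b + 10
Before g := lim + g: (buf[lim] ≠ vec[2] + 3*lim + 5 ∧ (lim > -3 ∨ 2*k ≠ -8)) → vec[1] ≤ 3*vec[lim + 5] + b + 10
Before skip: (buf[lim] ≠ vec[2] + 3*lim + 5 ∧ (lim > -3 ∨ 2*k ≠ -8)) → vec[1] ≤ 3*vec[lim + 5] + b + 10
Before k := 2*lim + 2*b - 4: (buf[lim] ≠ vec[2] + 3*lim + 5 ∧ (lim > -3 ∨ 4*b + 4*lim ≠ 0)) → vec[1] ≤ 3*vec[lim + 5] + b + 10
Answer: WP = (buf[lim] ≠ vec[2] + 3*lim + 5 ∧ (lim > -3 ∨ 4*b + 4*lim ≠ 0)) → vec[1] ≤ 3*vec[lim + 5] + b + 10


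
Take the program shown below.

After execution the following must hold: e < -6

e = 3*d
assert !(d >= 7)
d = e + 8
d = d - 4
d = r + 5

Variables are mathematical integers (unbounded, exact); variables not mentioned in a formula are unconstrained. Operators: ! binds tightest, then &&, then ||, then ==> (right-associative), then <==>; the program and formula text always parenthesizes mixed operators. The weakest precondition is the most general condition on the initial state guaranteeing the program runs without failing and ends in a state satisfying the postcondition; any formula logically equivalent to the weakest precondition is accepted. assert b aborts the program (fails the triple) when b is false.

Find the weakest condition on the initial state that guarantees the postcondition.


Working backward. After the program, e < -6 must hold.
Before d := r + 5: e < -6
Before d := d - 4: e < -6
Before d := e + 8: e < -6
Before assert !(d >= 7): (!(d >= 7)) && e < -6
Before e := 3*d: (!(d >= 7)) && 3*d < -6
Answer: WP = (!(d >= 7)) && 3*d < -6


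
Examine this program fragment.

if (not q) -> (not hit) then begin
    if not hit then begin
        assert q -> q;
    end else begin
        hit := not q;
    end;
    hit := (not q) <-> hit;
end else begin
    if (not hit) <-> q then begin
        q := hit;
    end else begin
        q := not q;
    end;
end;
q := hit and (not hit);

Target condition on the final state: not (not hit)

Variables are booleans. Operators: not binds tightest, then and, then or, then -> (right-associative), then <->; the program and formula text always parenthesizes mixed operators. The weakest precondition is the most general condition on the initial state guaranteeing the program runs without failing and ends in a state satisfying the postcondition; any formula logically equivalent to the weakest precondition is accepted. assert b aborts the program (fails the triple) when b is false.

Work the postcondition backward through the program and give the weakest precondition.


Working backward. After the program, the postcondition not (not hit) must hold; in canonical form it is hit.
Before q := hit and (not hit): hit
Then branch requires (not hit) -> ((not q) <-> hit); else branch requires (((not hit) <-> q) -> hit) and ((not ((not hit) <-> q)) -> hit).
Before the if: (((not q) -> (not hit)) -> ((not hit) -> ((not q) <-> hit))) and ((not ((not q) -> (not hit))) -> ((((not hit) <-> q) -> hit) and ((not ((not hit) <-> q)) -> hit)))
Answer: WP = (((not q) -> (not hit)) -> ((not hit) -> ((not q) <-> hit))) and ((not ((not q) -> (not hit))) -> ((((not hit) <-> q) -> hit) and ((not ((not hit) <-> q)) -> hit)))


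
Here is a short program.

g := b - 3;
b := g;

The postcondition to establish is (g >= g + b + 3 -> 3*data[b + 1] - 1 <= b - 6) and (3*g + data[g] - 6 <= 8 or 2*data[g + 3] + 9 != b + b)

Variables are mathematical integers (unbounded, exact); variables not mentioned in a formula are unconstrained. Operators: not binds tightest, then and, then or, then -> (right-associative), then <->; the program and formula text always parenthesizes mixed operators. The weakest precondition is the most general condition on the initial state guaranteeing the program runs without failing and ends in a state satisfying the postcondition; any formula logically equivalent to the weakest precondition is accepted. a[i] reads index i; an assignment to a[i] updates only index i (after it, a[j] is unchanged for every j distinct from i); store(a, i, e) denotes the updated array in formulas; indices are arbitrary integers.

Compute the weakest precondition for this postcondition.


Working backward. After the program, the postcondition (g >= g + b + 3 -> 3*data[b + 1] - 1 <= b - 6) and (3*g + data[g] - 6 <= 8 or 2*data[g + 3] + 9 != b + b) must hold; in canonical form it is (b <= -3 -> 3*data[b + 1] <= b - 5) and (data[g] + 3*g <= 14 or 2*data[g + 3] != 2*b - 9).
Before b := g: (g <= -3 -> 3*data[g + 1] <= g - 5) and (data[g] + 3*g <= 14 or 2*data[g + 3] != 2*g - 9)
Before g := b - 3: (b <= 0 -> 3*data[b - 2] <= b - 8) and (data[b - 3] + 3*b <= 23 or 2*data[b] != 2*b - 15)
Answer: WP = (b <= 0 -> 3*data[b - 2] <= b - 8) and (data[b - 3] + 3*b <= 23 or 2*data[b] != 2*b - 15)


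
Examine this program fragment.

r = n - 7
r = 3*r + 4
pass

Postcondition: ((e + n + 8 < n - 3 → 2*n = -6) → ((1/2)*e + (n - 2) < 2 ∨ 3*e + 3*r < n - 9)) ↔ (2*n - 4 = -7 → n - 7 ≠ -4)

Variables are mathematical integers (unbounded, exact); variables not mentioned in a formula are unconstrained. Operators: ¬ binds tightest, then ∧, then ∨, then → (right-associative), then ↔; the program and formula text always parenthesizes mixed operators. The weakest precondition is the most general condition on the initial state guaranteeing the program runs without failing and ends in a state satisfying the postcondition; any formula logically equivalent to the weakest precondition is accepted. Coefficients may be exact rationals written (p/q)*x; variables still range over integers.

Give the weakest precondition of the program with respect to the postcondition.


Working backward. After the program, the postcondition ((e + n + 8 < n - 3 → 2*n = -6) → ((1/2)*e + (n - 2) < 2 ∨ 3*e + 3*r < n - 9)) ↔ (2*n - 4 = -7 → n - 7 ≠ -4) must hold; in canonical form it is ((e < -11 → 2*n = -6) → ((1/2)*e + n < 4 ∨ 3*e + 3*r < n - 9)) ↔ (2*n = -3 → n ≠ 3).
Before skip: ((e < -11 → 2*n = -6) → ((1/2)*e + n < 4 ∨ 3*e + 3*r < n - 9)) ↔ (2*n = -3 → n ≠ 3)
Before r := 3*r + 4: ((e < -11 → 2*n = -6) → ((1/2)*e + n < 4 ∨ 3*e + 9*r < n - 21)) ↔ (2*n = -3 → n ≠ 3)
Before r := n - 7: ((e < -11 → 2*n = -6) → ((1/2)*e + n < 4 ∨ 3*e + 8*n < 42)) ↔ (2*n = -3 → n ≠ 3)
Answer: WP = ((e < -11 → 2*n = -6) → ((1/2)*e + n < 4 ∨ 3*e + 8*n < 42)) ↔ (2*n = -3 → n ≠ 3)


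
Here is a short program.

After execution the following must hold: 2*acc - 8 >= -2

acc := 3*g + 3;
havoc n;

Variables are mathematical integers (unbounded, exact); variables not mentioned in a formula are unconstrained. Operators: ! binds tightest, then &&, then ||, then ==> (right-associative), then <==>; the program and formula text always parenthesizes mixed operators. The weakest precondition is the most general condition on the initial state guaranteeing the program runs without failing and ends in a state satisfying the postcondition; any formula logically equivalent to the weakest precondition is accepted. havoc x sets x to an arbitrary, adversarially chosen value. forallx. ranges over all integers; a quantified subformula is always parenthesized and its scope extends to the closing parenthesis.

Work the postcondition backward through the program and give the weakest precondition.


Working backward. After the program, the postcondition 2*acc - 8 >= -2 must hold; in canonical form it is 2*acc >= 6.
Before havoc n: 2*acc >= 6
Before acc := 3*g + 3: 6*g >= 0
Answer: WP = 6*g >= 0


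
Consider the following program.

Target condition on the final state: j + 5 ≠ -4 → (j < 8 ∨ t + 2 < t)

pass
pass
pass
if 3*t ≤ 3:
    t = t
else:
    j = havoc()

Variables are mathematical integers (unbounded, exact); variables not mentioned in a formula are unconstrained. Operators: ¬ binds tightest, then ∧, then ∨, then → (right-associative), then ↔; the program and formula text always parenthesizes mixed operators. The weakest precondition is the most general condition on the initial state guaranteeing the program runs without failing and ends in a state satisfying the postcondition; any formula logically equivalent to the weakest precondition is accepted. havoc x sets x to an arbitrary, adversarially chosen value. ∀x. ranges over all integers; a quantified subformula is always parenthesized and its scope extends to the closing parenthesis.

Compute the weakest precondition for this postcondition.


Working backward. After the program, the postcondition j + 5 ≠ -4 → (j < 8 ∨ t + 2 < t) must hold; in canonical form it is j ≠ -9 → j < 8.
Then branch requires j ≠ -9 → j < 8; else branch requires ∀j_1. (j_1 ≠ -9 → j_1 < 8).
Before the if: (3*t ≤ 3 → (j ≠ -9 → j < 8)) ∧ ((¬(3*t ≤ 3)) → (∀j_1. (j_1 ≠ -9 → j_1 < 8)))
Before skip: (3*t ≤ 3 → (j ≠ -9 → j < 8)) ∧ ((¬(3*t ≤ 3)) → (∀j_1. (j_1 ≠ -9 → j_1 < 8)))
Before skip: (3*t ≤ 3 → (j ≠ -9 → j < 8)) ∧ ((¬(3*t ≤ 3)) → (∀j_1. (j_1 ≠ -9 → j_1 < 8)))
Before skip: (3*t ≤ 3 → (j ≠ -9 → j < 8)) ∧ ((¬(3*t ≤ 3)) → (∀j_1. (j_1 ≠ -9 → j_1 < 8)))
Answer: WP = (3*t ≤ 3 → (j ≠ -9 → j < 8)) ∧ ((¬(3*t ≤ 3)) → (∀j_1. (j_1 ≠ -9 → j_1 < 8)))


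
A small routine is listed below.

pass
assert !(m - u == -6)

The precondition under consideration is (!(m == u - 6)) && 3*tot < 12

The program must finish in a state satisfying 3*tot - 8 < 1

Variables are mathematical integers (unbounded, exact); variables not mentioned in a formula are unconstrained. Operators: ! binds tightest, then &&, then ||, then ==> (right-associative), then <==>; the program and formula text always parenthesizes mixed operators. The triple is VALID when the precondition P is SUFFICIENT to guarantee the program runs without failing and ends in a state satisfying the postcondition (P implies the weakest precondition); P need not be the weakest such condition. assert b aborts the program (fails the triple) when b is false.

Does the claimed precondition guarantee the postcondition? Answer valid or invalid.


Working backward. After the program, the postcondition 3*tot - 8 < 1 must hold; in canonical form it is 3*tot < 9.
Before assert !(m - u == -6): (!(m == u - 6)) && 3*tot < 9
Before skip: (!(m == u - 6)) && 3*tot < 9
The weakest precondition is (!(m == u - 6)) && 3*tot < 9.
Check whether (!(m == u - 6)) && 3*tot < 12 implies it.
Countermodel: at the initial state m = 1, tot = 3, u = 6, the precondition holds but the weakest precondition fails.
Answer: invalid


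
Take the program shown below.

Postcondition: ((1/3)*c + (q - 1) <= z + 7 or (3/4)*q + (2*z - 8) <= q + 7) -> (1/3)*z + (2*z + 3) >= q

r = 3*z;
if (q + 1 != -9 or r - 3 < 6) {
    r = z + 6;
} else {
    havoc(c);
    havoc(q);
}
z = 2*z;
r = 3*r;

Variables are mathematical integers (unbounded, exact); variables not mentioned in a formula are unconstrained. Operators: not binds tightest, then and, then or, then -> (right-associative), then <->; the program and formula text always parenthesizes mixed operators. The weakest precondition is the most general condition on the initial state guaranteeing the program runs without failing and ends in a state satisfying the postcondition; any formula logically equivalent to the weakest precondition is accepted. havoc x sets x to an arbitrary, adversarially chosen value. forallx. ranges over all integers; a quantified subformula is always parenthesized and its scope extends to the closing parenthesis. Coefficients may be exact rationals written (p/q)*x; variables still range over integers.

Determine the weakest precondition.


Working backward. After the program, the postcondition ((1/3)*c + (q - 1) <= z + 7 or (3/4)*q + (2*z - 8) <= q + 7) -> (1/3)*z + (2*z + 3) >= q must hold; in canonical form it is ((1/3)*c + q <= z + 8 or 2*z <= (1/4)*q + 15) -> (7/3)*z >= q - 3.
Before r := 3*r: ((1/3)*c + q <= z + 8 or 2*z <= (1/4)*q + 15) -> (7/3)*z >= q - 3
Before z := 2*z: ((1/3)*c + q <= 2*z + 8 or 4*z <= (1/4)*q + 15) -> (14/3)*z >= q - 3
Then branch requires ((1/3)*c + q <= 2*z + 8 or 4*z <= (1/4)*q + 15) -> (14/3)*z >= q - 3; else branch requires forall c_1. (forall q_1. (((1/3)*c_1 + q_1 <= 2*z + 8 or 4*z <= (1/4)*q_1 + 15) -> (14/3)*z >= q_1 - 3)).
Before the if: ((q != -10 or r < 9) -> (((1/3)*c + q <= 2*z + 8 or 4*z <= (1/4)*q + 15) -> (14/3)*z >= q - 3)) and ((not (q != -10 or r < 9)) -> (forall c_1. (forall q_1. (((1/3)*c_1 + q_1 <= 2*z + 8 or 4*z <= (1/4)*q_1 + 15) -> (14/3)*z >= q_1 - 3))))
Before r := 3*z: ((q != -10 or 3*z < 9) -> (((1/3)*c + q <= 2*z + 8 or 4*z <= (1/4)*q + 15) -> (14/3)*z >= q - 3)) and ((not (q != -10 or 3*z < 9)) -> (forall c_1. (forall q_1. (((1/3)*c_1 + q_1 <= 2*z + 8 or 4*z <= (1/4)*q_1 + 15) -> (14/3)*z >= q_1 - 3))))
Answer: WP = ((q != -10 or 3*z < 9) -> (((1/3)*c + q <= 2*z + 8 or 4*z <= (1/4)*q + 15) -> (14/3)*z >= q - 3)) and ((not (q != -10 or 3*z < 9)) -> (forall c_1. (forall q_1. (((1/3)*c_1 + q_1 <= 2*z + 8 or 4*z <= (1/4)*q_1 + 15) -> (14/3)*z >= q_1 - 3))))


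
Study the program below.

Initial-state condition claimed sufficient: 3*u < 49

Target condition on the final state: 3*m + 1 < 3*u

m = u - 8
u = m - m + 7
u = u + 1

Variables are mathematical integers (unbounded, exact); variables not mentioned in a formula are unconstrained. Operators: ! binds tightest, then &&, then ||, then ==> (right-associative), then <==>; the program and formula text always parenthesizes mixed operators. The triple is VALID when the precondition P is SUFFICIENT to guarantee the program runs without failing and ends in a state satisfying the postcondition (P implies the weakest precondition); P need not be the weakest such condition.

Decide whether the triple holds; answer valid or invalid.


Working backward. After the program, the postcondition 3*m + 1 < 3*u must hold; in canonical form it is 3*m < 3*u - 1.
Before u := u + 1: 3*m < 3*u + 2
Before u := m - m + 7: 3*m < 23
Before m := u - 8: 3*u < 47
The weakest precondition is 3*u < 47.
Check whether 3*u < 49 implies it.
Countermodel: at the initial state u = 16, the precondition holds but the weakest precondition fails.
Answer: invalid


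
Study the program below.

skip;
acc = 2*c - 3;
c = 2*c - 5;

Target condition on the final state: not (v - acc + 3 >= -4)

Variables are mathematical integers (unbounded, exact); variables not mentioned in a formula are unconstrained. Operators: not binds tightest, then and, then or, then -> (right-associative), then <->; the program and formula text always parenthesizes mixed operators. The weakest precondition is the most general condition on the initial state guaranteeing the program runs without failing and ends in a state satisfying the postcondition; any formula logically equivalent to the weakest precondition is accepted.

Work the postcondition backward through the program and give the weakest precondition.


Working backward. After the program, the postcondition not (v - acc + 3 >= -4) must hold; in canonical form it is not (v >= acc - 7).
Before c := 2*c - 5: not (v >= acc - 7)
Before acc := 2*c - 3: not (v >= 2*c - 10)
Before skip: not (v >= 2*c - 10)
Answer: WP = not (v >= 2*c - 10)


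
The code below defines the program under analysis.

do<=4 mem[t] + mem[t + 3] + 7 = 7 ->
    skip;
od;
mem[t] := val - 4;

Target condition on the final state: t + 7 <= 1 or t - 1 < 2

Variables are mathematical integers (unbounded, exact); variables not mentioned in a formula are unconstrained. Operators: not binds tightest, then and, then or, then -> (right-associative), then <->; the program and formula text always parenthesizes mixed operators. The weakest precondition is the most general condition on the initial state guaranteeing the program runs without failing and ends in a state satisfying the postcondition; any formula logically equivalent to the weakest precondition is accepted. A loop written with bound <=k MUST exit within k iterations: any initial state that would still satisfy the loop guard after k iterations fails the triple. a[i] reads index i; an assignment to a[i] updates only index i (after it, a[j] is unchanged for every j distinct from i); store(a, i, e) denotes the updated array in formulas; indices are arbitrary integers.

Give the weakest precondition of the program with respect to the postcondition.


Working backward. After the program, the postcondition t + 7 <= 1 or t - 1 < 2 must hold; in canonical form it is t <= -6 or t < 3.
Before mem[t] := val - 4: t <= -6 or t < 3
Before the loop (bound <=4), unroll the exhaustion recursion (WP_0 = exit-now case; WP_j = one more guarded iteration, up to j = 4):
  WP_0: (not (mem[t + 3] + mem[t] = 0)) and (t <= -6 or t < 3)
  WP_1: (mem[t + 3] + mem[t] = 0 -> ((not (mem[t + 3] + mem[t] = 0)) and (t <= -6 or t < 3))) and ((not (mem[t + 3] + mem[t] = 0)) -> (t <= -6 or t < 3))
  WP_2: (mem[t + 3] + mem[t] = 0 -> ((mem[t + 3] + mem[t] = 0 -> ((not (mem[t + 3] + mem[t] = 0)) and (t <= -6 or t < 3))) and ((not (mem[t + 3] + mem[t] = 0)) -> (t <= -6 or t < 3)))) and ((not (mem[t + 3] + mem[t] = 0)) -> (t <= -6 or t < 3))
  WP_3: (mem[t + 3] + mem[t] = 0 -> ((mem[t + 3] + mem[t] = 0 -> ((mem[t + 3] + mem[t] = 0 -> ((not (mem[t + 3] + mem[t] = 0)) and (t <= -6 or t < 3))) and ((not (mem[t + 3] + mem[t] = 0)) -> (t <= -6 or t < 3)))) and ((not (mem[t + 3] + mem[t] = 0)) -> (t <= -6 or t < 3)))) and ((not (mem[t + 3] + mem[t] = 0)) -> (t <= -6 or t < 3))
  WP_4: (mem[t + 3] + mem[t] = 0 -> ((mem[t + 3] + mem[t] = 0 -> ((mem[t + 3] + mem[t] = 0 -> ((mem[t + 3] + mem[t] = 0 -> ((not (mem[t + 3] + mem[t] = 0)) and (t <= -6 or t < 3))) and ((not (mem[t + 3] + mem[t] = 0)) -> (t <= -6 or t < 3)))) and ((not (mem[t + 3] + mem[t] = 0)) -> (t <= -6 or t < 3)))) and ((not (mem[t + 3] + mem[t] = 0)) -> (t <= -6 or t < 3)))) and ((not (mem[t + 3] + mem[t] = 0)) -> (t <= -6 or t < 3))
So before the loop: (mem[t + 3] + mem[t] = 0 -> ((mem[t + 3] + mem[t] = 0 -> ((mem[t + 3] + mem[t] = 0 -> ((mem[t + 3] + mem[t] = 0 -> ((not (mem[t + 3] + mem[t] = 0)) and (t <= -6 or t < 3))) and ((not (mem[t + 3] + mem[t] = 0)) -> (t <= -6 or t < 3)))) and ((not (mem[t + 3] + mem[t] = 0)) -> (t <= -6 or t < 3)))) and ((not (mem[t + 3] + mem[t] = 0)) -> (t <= -6 or t < 3)))) and ((not (mem[t + 3] + mem[t] = 0)) -> (t <= -6 or t < 3))
Answer: WP = (mem[t + 3] + mem[t] = 0 -> ((mem[t + 3] + mem[t] = 0 -> ((mem[t + 3] + mem[t] = 0 -> ((mem[t + 3] + mem[t] = 0 -> ((not (mem[t + 3] + mem[t] = 0)) and (t <= -6 or t < 3))) and ((not (mem[t + 3] + mem[t] = 0)) -> (t <= -6 or t < 3)))) and ((not (mem[t + 3] + mem[t] = 0)) -> (t <= -6 or t < 3)))) and ((not (mem[t + 3] + mem[t] = 0)) -> (t <= -6 or t < 3)))) and ((not (mem[t + 3] + mem[t] = 0)) -> (t <= -6 or t < 3))


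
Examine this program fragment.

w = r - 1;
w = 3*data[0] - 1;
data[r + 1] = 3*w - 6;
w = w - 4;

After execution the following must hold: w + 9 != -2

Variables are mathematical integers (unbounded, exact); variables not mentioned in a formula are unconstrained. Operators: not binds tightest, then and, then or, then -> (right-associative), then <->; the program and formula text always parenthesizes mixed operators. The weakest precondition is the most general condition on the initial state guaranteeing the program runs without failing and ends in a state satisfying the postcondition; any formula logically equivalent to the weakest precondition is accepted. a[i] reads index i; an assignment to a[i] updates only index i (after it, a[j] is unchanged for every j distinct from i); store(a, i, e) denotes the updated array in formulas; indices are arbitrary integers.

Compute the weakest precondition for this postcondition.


Working backward. After the program, the postcondition w + 9 != -2 must hold; in canonical form it is w != -11.
Before w := w - 4: w != -7
Before data[r + 1] := 3*w - 6: w != -7
Before w := 3*data[0] - 1: 3*data[0] != -6
Before w := r - 1: 3*data[0] != -6
Answer: WP = 3*data[0] != -6


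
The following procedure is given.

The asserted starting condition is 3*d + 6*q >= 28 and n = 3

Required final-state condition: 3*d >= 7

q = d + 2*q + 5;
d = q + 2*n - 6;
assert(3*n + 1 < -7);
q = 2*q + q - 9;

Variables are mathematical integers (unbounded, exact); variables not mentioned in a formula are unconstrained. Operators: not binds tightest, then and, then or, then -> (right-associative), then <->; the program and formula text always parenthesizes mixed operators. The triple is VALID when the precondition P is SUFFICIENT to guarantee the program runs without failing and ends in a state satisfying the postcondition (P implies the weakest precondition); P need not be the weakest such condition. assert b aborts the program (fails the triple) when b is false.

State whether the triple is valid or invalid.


Working backward. After the program, 3*d >= 7 must hold.
Before q := 2*q + q - 9: 3*d >= 7
Before assert 3*n + 1 < -7: 3*n < -8 and 3*d >= 7
Before d := q + 2*n - 6: 3*n < -8 and 6*n + 3*q >= 25
Before q := d + 2*q + 5: 3*n < -8 and 3*d + 6*n + 6*q >= 10
The weakest precondition is 3*n < -8 and 3*d + 6*n + 6*q >= 10.
Check whether 3*d + 6*q >= 28 and n = 3 implies it.
Countermodel: at the initial state d = 10, n = 3, q = 0, the precondition holds but the weakest precondition fails.
Answer: invalid


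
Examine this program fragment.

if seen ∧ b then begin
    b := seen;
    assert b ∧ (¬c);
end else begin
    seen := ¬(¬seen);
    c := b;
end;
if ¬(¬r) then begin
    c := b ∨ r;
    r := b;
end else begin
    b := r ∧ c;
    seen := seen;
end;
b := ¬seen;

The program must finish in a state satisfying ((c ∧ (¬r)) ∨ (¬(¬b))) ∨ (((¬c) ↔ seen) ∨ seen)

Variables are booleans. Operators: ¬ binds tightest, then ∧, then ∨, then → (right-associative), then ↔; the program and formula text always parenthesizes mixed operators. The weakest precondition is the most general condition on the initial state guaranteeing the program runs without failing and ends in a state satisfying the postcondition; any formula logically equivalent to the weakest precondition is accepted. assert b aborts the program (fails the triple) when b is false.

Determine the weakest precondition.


Working backward. After the program, the postcondition ((c ∧ (¬r)) ∨ (¬(¬b))) ∨ (((¬c) ↔ seen) ∨ seen) must hold; in canonical form it is (c ∧ (¬r)) ∨ b ∨ ((¬c) ↔ seen) ∨ seen.
Before b := ¬seen: true
Then branch requires true; else branch requires true.
Before the if: true
Then branch requires seen ∧ (¬c); else branch requires true.
Before the if: (seen ∧ b) → (seen ∧ (¬c))
Answer: WP = (seen ∧ b) → (seen ∧ (¬c))


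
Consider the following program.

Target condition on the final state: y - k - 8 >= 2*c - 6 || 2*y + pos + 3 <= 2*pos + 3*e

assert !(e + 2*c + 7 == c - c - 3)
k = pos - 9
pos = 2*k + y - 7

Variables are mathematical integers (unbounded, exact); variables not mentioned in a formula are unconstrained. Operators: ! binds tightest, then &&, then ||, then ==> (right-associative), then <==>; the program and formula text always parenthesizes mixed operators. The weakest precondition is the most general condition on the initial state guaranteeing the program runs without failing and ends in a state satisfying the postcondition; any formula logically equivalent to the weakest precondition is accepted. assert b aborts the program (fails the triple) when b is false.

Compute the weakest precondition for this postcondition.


Working backward. After the program, the postcondition y - k - 8 >= 2*c - 6 || 2*y + pos + 3 <= 2*pos + 3*e must hold; in canonical form it is y >= 2*c + k + 2 || 2*y <= 3*e + pos - 3.
Before pos := 2*k + y - 7: y >= 2*c + k + 2 || y <= 3*e + 2*k - 10
Before k := pos - 9: y >= 2*c + pos - 7 || y <= 3*e + 2*pos - 28
Before assert !(e + 2*c + 7 == c - c - 3): (!(2*c + e == -10)) && (y >= 2*c + pos - 7 || y <= 3*e + 2*pos - 28)
Answer: WP = (!(2*c + e == -10)) && (y >= 2*c + pos - 7 || y <= 3*e + 2*pos - 28)


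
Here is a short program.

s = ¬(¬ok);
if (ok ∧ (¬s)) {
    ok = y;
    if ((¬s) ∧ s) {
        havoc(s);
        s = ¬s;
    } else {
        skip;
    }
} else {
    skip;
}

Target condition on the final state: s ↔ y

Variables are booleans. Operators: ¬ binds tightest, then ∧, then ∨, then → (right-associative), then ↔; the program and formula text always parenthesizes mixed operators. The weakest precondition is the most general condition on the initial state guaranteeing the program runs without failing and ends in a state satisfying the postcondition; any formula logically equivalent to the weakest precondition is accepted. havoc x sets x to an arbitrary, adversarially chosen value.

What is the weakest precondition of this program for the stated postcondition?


Working backward. After the program, s ↔ y must hold.
Then branch requires s ↔ y; else branch requires s ↔ y.
Before the if: ((ok ∧ (¬s)) → (s ↔ y)) ∧ ((¬(ok ∧ (¬s))) → (s ↔ y))
Before s := ¬(¬ok): ok ↔ y
Answer: WP = ok ↔ y


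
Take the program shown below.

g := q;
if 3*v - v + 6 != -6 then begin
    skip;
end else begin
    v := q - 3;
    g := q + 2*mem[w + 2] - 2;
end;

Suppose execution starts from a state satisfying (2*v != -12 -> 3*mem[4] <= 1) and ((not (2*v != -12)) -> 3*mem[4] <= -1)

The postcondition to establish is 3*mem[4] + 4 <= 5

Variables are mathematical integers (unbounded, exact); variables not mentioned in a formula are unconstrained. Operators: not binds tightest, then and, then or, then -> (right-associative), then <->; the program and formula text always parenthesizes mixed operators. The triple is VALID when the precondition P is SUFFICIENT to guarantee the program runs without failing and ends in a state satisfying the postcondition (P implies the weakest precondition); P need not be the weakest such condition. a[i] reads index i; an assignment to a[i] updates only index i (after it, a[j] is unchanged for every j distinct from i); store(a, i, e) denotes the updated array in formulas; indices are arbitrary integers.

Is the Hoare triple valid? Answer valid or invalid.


Working backward. After the program, the postcondition 3*mem[4] + 4 <= 5 must hold; in canonical form it is 3*mem[4] <= 1.
Then branch requires 3*mem[4] <= 1; else branch requires 3*mem[4] <= 1.
Before the if: (2*v != -12 -> 3*mem[4] <= 1) and ((not (2*v != -12)) -> 3*mem[4] <= 1)
Before g := q: (2*v != -12 -> 3*mem[4] <= 1) and ((not (2*v != -12)) -> 3*mem[4] <= 1)
The weakest precondition is (2*v != -12 -> 3*mem[4] <= 1) and ((not (2*v != -12)) -> 3*mem[4] <= 1).
Check whether (2*v != -12 -> 3*mem[4] <= 1) and ((not (2*v != -12)) -> 3*mem[4] <= -1) implies it.
Every state satisfying the precondition satisfies the weakest precondition: the implication holds.
Answer: valid


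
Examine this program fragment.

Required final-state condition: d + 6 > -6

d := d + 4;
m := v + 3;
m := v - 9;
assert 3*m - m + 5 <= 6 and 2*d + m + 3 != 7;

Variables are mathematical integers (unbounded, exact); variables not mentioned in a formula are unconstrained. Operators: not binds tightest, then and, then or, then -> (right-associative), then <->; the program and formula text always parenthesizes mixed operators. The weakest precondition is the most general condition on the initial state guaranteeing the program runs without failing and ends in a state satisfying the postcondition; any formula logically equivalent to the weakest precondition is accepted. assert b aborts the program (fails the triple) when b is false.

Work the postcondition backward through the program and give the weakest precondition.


Working backward. After the program, the postcondition d + 6 > -6 must hold; in canonical form it is d > -12.
Before assert 3*m - m + 5 <= 6 and 2*d + m + 3 != 7: 2*m <= 1 and 2*d + m != 4 and d > -12
Before m := v - 9: 2*v <= 19 and 2*d + v != 13 and d > -12
Before m := v + 3: 2*v <= 19 and 2*d + v != 13 and d > -12
Before d := d + 4: 2*v <= 19 and 2*d + v != 5 and d > -16
Answer: WP = 2*v <= 19 and 2*d + v != 5 and d > -16


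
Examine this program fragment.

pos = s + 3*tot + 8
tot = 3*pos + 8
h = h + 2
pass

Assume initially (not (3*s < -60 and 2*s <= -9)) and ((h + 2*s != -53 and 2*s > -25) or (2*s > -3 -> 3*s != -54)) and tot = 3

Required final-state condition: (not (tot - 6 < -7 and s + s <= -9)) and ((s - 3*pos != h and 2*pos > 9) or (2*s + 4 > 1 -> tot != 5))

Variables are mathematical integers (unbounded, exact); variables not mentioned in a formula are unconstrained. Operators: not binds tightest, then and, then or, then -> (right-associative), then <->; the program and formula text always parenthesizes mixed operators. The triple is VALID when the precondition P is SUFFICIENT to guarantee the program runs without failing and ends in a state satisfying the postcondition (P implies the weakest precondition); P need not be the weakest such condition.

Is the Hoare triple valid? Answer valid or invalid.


Working backward. After the program, the postcondition (not (tot - 6 < -7 and s + s <= -9)) and ((s - 3*pos != h and 2*pos > 9) or (2*s + 4 > 1 -> tot != 5)) must hold; in canonical form it is (not (tot < -1 and 2*s <= -9)) and ((s != h + 3*pos and 2*pos > 9) or (2*s > -3 -> tot != 5)).
Before skip: (not (tot < -1 and 2*s <= -9)) and ((s != h + 3*pos and 2*pos > 9) or (2*s > -3 -> tot != 5))
Before h := h + 2: (not (tot < -1 and 2*s <= -9)) and ((s != h + 3*pos + 2 and 2*pos > 9) or (2*s > -3 -> tot != 5))
Before tot := 3*pos + 8: (not (3*pos < -9 and 2*s <= -9)) and ((s != h + 3*pos + 2 and 2*pos > 9) or (2*s > -3 -> 3*pos != -3))
Before pos := s + 3*tot + 8: (not (3*s + 9*tot < -33 and 2*s <= -9)) and ((h + 2*s + 9*tot != -26 and 2*s + 6*tot > -7) or (2*s > -3 -> 3*s + 9*tot != -27))
The weakest precondition is (not (3*s + 9*tot < -33 and 2*s <= -9)) and ((h + 2*s + 9*tot != -26 and 2*s + 6*tot > -7) or (2*s > -3 -> 3*s + 9*tot != -27)).
Check whether (not (3*s < -60 and 2*s <= -9)) and ((h + 2*s != -53 and 2*s > -25) or (2*s > -3 -> 3*s != -54)) and tot = 3 implies it.
Every state satisfying the precondition satisfies the weakest precondition: the implication holds.
Answer: valid


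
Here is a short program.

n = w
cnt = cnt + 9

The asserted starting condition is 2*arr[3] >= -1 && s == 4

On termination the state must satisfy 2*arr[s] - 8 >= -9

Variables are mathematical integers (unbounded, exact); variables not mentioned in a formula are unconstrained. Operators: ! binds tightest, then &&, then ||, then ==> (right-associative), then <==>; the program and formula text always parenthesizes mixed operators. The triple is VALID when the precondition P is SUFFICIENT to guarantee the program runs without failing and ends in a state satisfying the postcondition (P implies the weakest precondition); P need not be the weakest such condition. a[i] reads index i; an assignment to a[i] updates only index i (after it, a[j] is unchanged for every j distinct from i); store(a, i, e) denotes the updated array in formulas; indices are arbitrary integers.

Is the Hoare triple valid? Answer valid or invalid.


Working backward. After the program, the postcondition 2*arr[s] - 8 >= -9 must hold; in canonical form it is 2*arr[s] >= -1.
Before cnt := cnt + 9: 2*arr[s] >= -1
Before n := w: 2*arr[s] >= -1
The weakest precondition is 2*arr[s] >= -1.
Check whether 2*arr[3] >= -1 && s == 4 implies it.
Countermodel: at the initial state arr = {[3] = 0, [4] = -1, elsewhere 0}, s = 4, the precondition holds but the weakest precondition fails.
Answer: invalid


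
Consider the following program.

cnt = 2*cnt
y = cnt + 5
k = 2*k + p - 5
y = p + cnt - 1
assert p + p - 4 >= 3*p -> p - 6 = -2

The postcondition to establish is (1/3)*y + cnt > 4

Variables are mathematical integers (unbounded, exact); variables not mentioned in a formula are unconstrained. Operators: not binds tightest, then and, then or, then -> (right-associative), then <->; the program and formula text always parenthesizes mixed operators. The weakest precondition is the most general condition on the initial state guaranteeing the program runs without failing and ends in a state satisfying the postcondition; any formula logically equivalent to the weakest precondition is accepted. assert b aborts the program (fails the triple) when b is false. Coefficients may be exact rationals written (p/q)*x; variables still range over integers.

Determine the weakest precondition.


Working backward. After the program, the postcondition (1/3)*y + cnt > 4 must hold; in canonical form it is cnt + (1/3)*y > 4.
Before assert p + p - 4 >= 3*p -> p - 6 = -2: (p <= -4 -> p = 4) and cnt + (1/3)*y > 4
Before y := p + cnt - 1: (p <= -4 -> p = 4) and (4/3)*cnt + (1/3)*p > 13/3
Before k := 2*k + p - 5: (p <= -4 -> p = 4) and (4/3)*cnt + (1/3)*p > 13/3
Before y := cnt + 5: (p <= -4 -> p = 4) and (4/3)*cnt + (1/3)*p > 13/3
Before cnt := 2*cnt: (p <= -4 -> p = 4) and (8/3)*cnt + (1/3)*p > 13/3
Answer: WP = (p <= -4 -> p = 4) and (8/3)*cnt + (1/3)*p > 13/3


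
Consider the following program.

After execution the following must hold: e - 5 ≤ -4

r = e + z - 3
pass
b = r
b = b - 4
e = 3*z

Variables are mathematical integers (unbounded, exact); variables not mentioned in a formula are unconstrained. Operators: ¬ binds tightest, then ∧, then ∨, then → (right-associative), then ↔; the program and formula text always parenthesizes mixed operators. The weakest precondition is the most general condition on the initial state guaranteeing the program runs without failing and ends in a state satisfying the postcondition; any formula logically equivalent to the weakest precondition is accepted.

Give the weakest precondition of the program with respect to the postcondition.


Working backward. After the program, the postcondition e - 5 ≤ -4 must hold; in canonical form it is e ≤ 1.
Before e := 3*z: 3*z ≤ 1
Before b := b - 4: 3*z ≤ 1
Before b := r: 3*z ≤ 1
Before skip: 3*z ≤ 1
Before r := e + z - 3: 3*z ≤ 1
Answer: WP = 3*z ≤ 1


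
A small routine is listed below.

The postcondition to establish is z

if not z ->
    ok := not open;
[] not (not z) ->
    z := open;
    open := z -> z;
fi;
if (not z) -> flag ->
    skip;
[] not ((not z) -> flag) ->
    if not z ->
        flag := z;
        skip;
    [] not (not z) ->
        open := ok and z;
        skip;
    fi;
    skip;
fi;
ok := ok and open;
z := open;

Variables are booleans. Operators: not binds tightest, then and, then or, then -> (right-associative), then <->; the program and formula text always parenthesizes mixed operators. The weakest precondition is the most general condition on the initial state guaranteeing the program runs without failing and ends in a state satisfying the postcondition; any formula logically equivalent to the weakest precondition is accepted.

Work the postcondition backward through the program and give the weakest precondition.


Working backward. After the program, z must hold.
Before z := open: open
Before ok := ok and open: open
Then branch requires open; else branch requires ((not z) -> open) and (z -> (ok and z)).
Before the if: (((not z) -> flag) -> open) and ((not ((not z) -> flag)) -> (((not z) -> open) and (z -> (ok and z))))
Then branch requires (((not z) -> flag) -> open) and ((not ((not z) -> flag)) -> (((not z) -> open) and (z -> ((not open) and z)))); else branch requires (not ((not open) -> flag)) -> (open -> (ok and open)).
Before the if: ((not z) -> ((((not z) -> flag) -> open) and ((not ((not z) -> flag)) -> (((not z) -> open) and (z -> ((not open) and z)))))) and (z -> ((not ((not open) -> flag)) -> (open -> (ok and open))))
Answer: WP = ((not z) -> ((((not z) -> flag) -> open) and ((not ((not z) -> flag)) -> (((not z) -> open) and (z -> ((not open) and z)))))) and (z -> ((not ((not open) -> flag)) -> (open -> (ok and open))))


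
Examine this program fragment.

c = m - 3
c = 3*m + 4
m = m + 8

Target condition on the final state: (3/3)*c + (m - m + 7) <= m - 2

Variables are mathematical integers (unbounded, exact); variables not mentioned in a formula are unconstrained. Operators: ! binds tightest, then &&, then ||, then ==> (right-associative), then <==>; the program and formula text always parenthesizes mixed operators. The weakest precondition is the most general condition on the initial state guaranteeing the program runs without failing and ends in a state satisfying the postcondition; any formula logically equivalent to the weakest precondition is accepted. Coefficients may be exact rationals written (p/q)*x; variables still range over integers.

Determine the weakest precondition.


Working backward. After the program, the postcondition (3/3)*c + (m - m + 7) <= m - 2 must hold; in canonical form it is c <= m - 9.
Before m := m + 8: c <= m - 1
Before c := 3*m + 4: 2*m <= -5
Before c := m - 3: 2*m <= -5
Answer: WP = 2*m <= -5


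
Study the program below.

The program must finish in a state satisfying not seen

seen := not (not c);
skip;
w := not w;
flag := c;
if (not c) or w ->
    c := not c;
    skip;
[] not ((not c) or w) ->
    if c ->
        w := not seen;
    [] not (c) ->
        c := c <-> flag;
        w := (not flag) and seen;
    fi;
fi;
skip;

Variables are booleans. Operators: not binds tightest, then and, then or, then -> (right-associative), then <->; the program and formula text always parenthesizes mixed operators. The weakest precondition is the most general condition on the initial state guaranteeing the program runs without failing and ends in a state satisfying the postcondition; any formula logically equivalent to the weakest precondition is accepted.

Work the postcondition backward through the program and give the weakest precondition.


Working backward. After the program, not seen must hold.
Before skip: not seen
Then branch requires not seen; else branch requires (c -> (not seen)) and ((not c) -> (not seen)).
Before the if: (((not c) or w) -> (not seen)) and ((not ((not c) or w)) -> ((c -> (not seen)) and ((not c) -> (not seen))))
Before flag := c: (((not c) or w) -> (not seen)) and ((not ((not c) or w)) -> ((c -> (not seen)) and ((not c) -> (not seen))))
Before w := not w: (((not c) or (not w)) -> (not seen)) and ((not ((not c) or (not w))) -> ((c -> (not seen)) and ((not c) -> (not seen))))
Before skip: (((not c) or (not w)) -> (not seen)) and ((not ((not c) or (not w))) -> ((c -> (not seen)) and ((not c) -> (not seen))))
Before seen := not (not c): (((not c) or (not w)) -> (not c)) and ((not ((not c) or (not w))) -> (c -> (not c)))
Answer: WP = (((not c) or (not w)) -> (not c)) and ((not ((not c) or (not w))) -> (c -> (not c)))


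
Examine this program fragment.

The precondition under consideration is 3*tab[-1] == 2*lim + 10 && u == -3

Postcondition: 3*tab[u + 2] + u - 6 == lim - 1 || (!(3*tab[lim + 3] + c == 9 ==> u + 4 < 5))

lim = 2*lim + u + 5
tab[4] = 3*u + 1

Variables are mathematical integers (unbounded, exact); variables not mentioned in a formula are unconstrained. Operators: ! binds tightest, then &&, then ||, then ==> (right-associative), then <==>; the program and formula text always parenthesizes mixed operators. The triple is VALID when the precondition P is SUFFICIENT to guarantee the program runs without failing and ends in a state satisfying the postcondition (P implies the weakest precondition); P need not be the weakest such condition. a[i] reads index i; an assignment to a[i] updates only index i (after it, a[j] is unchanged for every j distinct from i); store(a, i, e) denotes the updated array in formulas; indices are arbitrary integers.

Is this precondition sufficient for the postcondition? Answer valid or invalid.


Working backward. After the program, the postcondition 3*tab[u + 2] + u - 6 == lim - 1 || (!(3*tab[lim + 3] + c == 9 ==> u + 4 < 5)) must hold; in canonical form it is 3*tab[u + 2] + u == lim + 5 || (!(3*tab[lim + 3] + c == 9 ==> u < 1)).
Before tab[4] := 3*u + 1: 3*store(tab, 4, 3*u + 1)[u + 2] + u == lim + 5 || (!(3*store(tab, 4, 3*u + 1)[lim + 3] + c == 9 ==> u < 1))
Before lim := 2*lim + u + 5: 3*store(tab, 4, 3*u + 1)[u + 2] == 2*lim + 10 || (!(3*store(tab, 4, 3*u + 1)[2*lim + u + 8] + c == 9 ==> u < 1))
The weakest precondition is 3*store(tab, 4, 3*u + 1)[u + 2] == 2*lim + 10 || (!(3*store(tab, 4, 3*u + 1)[2*lim + u + 8] + c == 9 ==> u < 1)).
Check whether 3*tab[-1] == 2*lim + 10 && u == -3 implies it.
Every state satisfying the precondition satisfies the weakest precondition: the implication holds.
Answer: valid
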